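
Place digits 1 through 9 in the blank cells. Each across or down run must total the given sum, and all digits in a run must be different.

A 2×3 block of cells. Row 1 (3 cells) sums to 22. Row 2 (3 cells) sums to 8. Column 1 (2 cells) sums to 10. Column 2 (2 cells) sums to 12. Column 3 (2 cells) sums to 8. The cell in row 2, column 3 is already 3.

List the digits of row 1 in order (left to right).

(1,3) = 8 − 3 = 5 completes the 8 down.
(2,2) = 4: the only remaining digit allowed by both the 8 across and the 12 down.
(1,2) = 12 − 4 = 8 completes the 12 down.
(2,1) = 8 − 7 = 1 completes the 8 across.
(1,1) = 22 − 13 = 9 completes the 22 across.

9 8 5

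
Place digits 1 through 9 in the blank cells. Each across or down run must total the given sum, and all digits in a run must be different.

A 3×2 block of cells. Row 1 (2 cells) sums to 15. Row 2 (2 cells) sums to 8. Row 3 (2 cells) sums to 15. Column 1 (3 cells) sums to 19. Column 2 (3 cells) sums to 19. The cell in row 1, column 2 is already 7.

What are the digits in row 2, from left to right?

(1,1) = 15 − 7 = 8 completes the 15 across.
Given what's placed, (2,2) must be 3 to fit the 8 across and 19 down.
(3,2) = 19 − 10 = 9 completes the 19 down.
(2,1) = 8 − 3 = 5 completes the 8 across.
(3,1) = 15 − 9 = 6 completes the 15 across.

5, 3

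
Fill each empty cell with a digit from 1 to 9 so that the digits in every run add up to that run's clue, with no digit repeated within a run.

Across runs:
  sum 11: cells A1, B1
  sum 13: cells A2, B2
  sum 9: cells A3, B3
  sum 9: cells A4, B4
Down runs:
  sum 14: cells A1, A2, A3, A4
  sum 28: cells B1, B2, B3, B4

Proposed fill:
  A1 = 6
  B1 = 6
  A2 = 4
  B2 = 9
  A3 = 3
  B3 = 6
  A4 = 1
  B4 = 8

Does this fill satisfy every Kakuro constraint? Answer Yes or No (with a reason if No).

No — the down run B1–B4 sums to 29, not 28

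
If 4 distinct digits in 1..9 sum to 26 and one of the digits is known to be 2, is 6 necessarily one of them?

No

The only way to make 26 from 4 distinct digits under that restriction is {2,7,8,9}, which does not contain 6.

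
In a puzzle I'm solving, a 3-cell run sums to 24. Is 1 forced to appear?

No

The only way to make 24 from 3 distinct digits is {7,8,9}, which does not contain 1.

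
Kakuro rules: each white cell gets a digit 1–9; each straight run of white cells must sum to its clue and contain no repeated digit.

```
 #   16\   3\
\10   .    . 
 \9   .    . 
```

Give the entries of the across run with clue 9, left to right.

16 in 2 cells must be {7,9}; 3 in 2 cells must be {1,2}.
The 9 across and the 16 down share only 7, so R2C1 = 7.
R2C2 = 9 − 7 = 2 completes the 9 across.
R1C1 = 16 − 7 = 9 completes the 16 down.
R1C2 = 10 − 9 = 1 completes the 10 across.

7, 2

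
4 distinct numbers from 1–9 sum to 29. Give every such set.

{5,7,8,9}

4 distinct digits from 1–9 sum between 10 and 30.
Only one set works: {5,7,8,9}.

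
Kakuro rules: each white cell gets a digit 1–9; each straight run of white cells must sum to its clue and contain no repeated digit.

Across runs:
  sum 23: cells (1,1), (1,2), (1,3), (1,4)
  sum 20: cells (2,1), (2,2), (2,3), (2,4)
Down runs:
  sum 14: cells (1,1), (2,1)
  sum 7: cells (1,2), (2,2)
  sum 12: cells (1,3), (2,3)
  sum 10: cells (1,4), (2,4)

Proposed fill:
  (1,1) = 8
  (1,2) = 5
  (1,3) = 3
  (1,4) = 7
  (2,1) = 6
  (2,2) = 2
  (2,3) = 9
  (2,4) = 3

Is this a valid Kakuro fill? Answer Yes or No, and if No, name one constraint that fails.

Across: 8+5+3+7=23; 6+2+9+3=20. Down: 8+6=14; 5+2=7; 3+9=12; 7+3=10. No digit repeats within any run.

Yes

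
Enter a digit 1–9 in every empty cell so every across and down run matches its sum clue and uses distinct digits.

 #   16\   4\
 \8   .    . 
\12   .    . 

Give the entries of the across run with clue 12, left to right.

9 3

16 in 2 cells must be {7,9}; 4 in 2 cells must be {1,3}.
The 8 across and the 16 down share only 7, so R1C1 = 7.
R1C2 = 8 − 7 = 1 completes the 8 across.
R2C1 = 16 − 7 = 9 completes the 16 down.
R2C2 = 12 − 9 = 3 completes the 12 across.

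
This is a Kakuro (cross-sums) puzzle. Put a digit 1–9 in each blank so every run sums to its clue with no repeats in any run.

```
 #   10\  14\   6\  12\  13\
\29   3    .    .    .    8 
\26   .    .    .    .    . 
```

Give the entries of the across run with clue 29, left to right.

3, 5, 4, 9, 8

R2C1 = 10 − 3 = 7 completes the 10 down.
R2C5 = 13 − 8 = 5 completes the 13 down.
Nothing is forced directly, so branch on R2C2, whose candidates are 8 or 9. If R2C2 = 8: that forces R1C2 = 6, R1C3 = 5, R1C4 = 7, after which R2C3 would have to be in {2,4} for the 26 across but in {1} for the 6 down — contradiction. So R2C2 = 9.
R1C2 = 14 − 9 = 5 completes the 14 down.
Given what's placed, R1C3 must be 4 to fit the 29 across and 6 down.
R1C4 = 29 − 20 = 9 completes the 29 across.
R2C3 = 6 − 4 = 2 completes the 6 down.
R2C4 = 26 − 23 = 3 completes the 26 across.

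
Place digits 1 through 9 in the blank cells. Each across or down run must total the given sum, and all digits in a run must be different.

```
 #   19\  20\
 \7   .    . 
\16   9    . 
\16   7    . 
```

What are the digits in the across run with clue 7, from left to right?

16 in 2 cells must be {7,9}.
R1C1 = 19 − 16 = 3 completes the 19 down.
R1C2 = 7 − 3 = 4 completes the 7 across.
R2C2 = 16 − 9 = 7 completes the 16 across.
R3C2 = 16 − 7 = 9 completes the 16 across.

3 4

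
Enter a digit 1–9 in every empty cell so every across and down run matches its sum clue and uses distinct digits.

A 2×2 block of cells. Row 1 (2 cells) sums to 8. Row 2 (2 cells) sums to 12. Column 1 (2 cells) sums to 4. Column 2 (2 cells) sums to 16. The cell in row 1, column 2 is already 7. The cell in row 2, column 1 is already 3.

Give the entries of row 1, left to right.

1 7

4 in 2 cells must be {1,3}; 16 in 2 cells must be {7,9}.
(1,1) = 8 − 7 = 1 completes the 8 across.
(2,2) = 12 − 3 = 9 completes the 12 across.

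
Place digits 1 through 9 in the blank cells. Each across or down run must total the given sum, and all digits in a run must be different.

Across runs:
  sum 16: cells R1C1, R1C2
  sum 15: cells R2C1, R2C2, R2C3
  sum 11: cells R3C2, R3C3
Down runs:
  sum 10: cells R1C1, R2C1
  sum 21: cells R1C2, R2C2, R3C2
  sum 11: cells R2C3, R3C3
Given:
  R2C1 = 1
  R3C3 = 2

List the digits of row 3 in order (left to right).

9 2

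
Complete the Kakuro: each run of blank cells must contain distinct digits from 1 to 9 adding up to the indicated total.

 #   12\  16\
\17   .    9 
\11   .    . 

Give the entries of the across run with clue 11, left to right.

17 in 2 cells must be {8,9}; 16 in 2 cells must be {7,9}.
R1C1 = 17 − 9 = 8 completes the 17 across.
R2C1 = 12 − 8 = 4 completes the 12 down.
R2C2 = 11 − 4 = 7 completes the 11 across.

4 7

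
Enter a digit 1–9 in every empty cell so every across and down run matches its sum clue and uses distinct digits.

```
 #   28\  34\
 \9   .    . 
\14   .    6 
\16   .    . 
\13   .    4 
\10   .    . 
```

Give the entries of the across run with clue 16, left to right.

16 in 2 cells must be {7,9}; 34 in 5 cells must be {4,6,7,8,9}.
R2C1 = 14 − 6 = 8 completes the 14 across.
R4C1 = 13 − 4 = 9 completes the 13 across.
Given what's placed, R3C1 must be 7 to fit the 16 across and 28 down.
R3C2 = 16 − 7 = 9 completes the 16 across.

7 9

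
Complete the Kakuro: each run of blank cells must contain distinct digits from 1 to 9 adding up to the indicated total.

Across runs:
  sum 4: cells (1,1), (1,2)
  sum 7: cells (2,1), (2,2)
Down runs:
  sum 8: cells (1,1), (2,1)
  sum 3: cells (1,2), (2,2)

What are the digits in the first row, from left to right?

4 in 2 cells must be {1,3}; 3 in 2 cells must be {1,2}.
The 4 across and the 3 down share only 1, so (1,2) = 1.
(2,2) = 3 − 1 = 2 completes the 3 down.
(1,1) = 4 − 1 = 3 completes the 4 across.
(2,1) = 7 − 2 = 5 completes the 7 across.

3 1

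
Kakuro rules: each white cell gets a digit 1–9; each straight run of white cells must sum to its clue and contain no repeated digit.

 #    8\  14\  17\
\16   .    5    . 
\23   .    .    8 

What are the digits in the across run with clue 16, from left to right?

23 in 3 cells must be {6,8,9}; 17 in 2 cells must be {8,9}.
R1C3 = 17 − 8 = 9 completes the 17 down.
Given what's placed, R2C1 must be 6 to fit the 23 across and 8 down.
R2C2 = 23 − 14 = 9 completes the 23 across.
R1C1 = 16 − 14 = 2 completes the 16 across.

2 5 9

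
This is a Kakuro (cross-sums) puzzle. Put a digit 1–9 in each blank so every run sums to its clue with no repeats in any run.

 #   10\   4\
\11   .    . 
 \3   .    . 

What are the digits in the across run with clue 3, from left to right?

3 in 2 cells must be {1,2}; 4 in 2 cells must be {1,3}.
The 11 across and the 4 down share only 3, so R1C2 = 3.
R2C2 = 4 − 3 = 1 completes the 4 down.
R1C1 = 11 − 3 = 8 completes the 11 across.
R2C1 = 3 − 1 = 2 completes the 3 across.

2 1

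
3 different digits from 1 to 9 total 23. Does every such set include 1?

No

The only way to make 23 from 3 distinct digits is {6,8,9}, which does not contain 1.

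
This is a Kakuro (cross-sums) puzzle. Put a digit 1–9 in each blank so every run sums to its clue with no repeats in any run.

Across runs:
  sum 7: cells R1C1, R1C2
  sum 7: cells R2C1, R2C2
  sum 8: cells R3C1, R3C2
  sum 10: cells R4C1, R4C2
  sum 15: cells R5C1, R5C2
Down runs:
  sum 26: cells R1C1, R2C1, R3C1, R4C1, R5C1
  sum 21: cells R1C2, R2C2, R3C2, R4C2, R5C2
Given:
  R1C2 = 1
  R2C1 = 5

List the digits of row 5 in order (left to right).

8, 7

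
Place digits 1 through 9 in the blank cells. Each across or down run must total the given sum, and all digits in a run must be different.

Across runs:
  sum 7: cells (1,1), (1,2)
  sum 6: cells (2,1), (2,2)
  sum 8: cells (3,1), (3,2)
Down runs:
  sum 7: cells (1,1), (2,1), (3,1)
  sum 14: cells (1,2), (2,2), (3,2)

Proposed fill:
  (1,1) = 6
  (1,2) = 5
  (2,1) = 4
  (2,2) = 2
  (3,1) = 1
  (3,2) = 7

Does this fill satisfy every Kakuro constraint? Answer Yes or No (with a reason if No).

No — the down run (1,1)–(3,1) sums to 11, not 7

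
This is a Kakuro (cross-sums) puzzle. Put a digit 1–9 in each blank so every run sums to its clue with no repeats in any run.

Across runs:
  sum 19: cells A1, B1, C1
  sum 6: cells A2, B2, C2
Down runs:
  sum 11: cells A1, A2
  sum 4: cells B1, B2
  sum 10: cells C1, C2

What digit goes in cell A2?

2

6 in 3 cells must be {1,2,3}; 4 in 2 cells must be {1,3}.
The 19 across and the 4 down share only 3, so B1 = 3.
B2 = 4 − 3 = 1 completes the 4 down.
Nothing is forced directly, so branch on A2, whose candidates are 2 or 3. If A2 = 3: then A1 would have to be in {7,9} for the 19 across but in {8} for the 11 down — contradiction. So A2 = 2.
A1 = 11 − 2 = 9 completes the 11 down.
C1 = 19 − 12 = 7 completes the 19 across.
C2 = 6 − 3 = 3 completes the 6 across.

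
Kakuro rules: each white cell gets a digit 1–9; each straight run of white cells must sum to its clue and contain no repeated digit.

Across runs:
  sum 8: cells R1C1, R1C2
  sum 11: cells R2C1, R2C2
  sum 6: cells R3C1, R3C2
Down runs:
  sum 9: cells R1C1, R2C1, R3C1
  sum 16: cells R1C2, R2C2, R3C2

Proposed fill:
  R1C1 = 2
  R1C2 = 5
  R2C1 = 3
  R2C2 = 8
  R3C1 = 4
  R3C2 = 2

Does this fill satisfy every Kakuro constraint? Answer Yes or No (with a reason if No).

No — the down run R1C2–R3C2 sums to 15, not 16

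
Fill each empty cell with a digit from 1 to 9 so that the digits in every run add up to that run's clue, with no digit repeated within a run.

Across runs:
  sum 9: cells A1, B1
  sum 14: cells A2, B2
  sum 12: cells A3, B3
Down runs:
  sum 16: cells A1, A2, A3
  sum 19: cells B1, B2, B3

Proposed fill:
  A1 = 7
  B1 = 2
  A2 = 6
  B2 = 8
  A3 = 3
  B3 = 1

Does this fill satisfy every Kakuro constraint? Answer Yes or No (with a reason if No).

No — the across run A3–B3 sums to 4, not 12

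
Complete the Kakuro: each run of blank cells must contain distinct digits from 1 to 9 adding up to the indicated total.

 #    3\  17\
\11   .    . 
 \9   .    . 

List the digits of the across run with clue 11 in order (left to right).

3 in 2 cells must be {1,2}; 17 in 2 cells must be {8,9}.
The 11 across and the 3 down share only 2, so R1C1 = 2.
R1C2 = 11 − 2 = 9 completes the 11 across.
R2C1 = 3 − 2 = 1 completes the 3 down.
R2C2 = 9 − 1 = 8 completes the 9 across.

2 9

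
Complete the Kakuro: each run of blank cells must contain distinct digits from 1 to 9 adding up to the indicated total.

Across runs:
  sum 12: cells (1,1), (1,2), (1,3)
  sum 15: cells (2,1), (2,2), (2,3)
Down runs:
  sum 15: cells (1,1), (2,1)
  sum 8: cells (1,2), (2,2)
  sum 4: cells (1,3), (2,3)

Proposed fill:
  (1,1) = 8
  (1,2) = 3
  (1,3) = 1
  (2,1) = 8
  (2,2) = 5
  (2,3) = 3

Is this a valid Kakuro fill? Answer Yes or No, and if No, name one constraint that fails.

No — the across run (2,1)–(2,3) sums to 16, not 15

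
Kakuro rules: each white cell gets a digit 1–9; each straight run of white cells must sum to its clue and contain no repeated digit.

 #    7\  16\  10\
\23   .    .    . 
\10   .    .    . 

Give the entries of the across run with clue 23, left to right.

6, 9, 8

23 in 3 cells must be {6,8,9}; 16 in 2 cells must be {7,9}.
The 23 across and the 7 down share only 6, so R1C1 = 6.
Given what's placed, R1C2 must be 9 to fit the 23 across and 16 down.
R1C3 = 23 − 15 = 8 completes the 23 across.
R2C1 = 7 − 6 = 1 completes the 7 down.
R2C2 = 16 − 9 = 7 completes the 16 down.
R2C3 = 10 − 8 = 2 completes the 10 across.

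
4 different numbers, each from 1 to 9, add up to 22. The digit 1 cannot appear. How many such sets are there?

4 distinct digits from 1–9 sum between 10 and 30.
Dropping sets that contain 1.

8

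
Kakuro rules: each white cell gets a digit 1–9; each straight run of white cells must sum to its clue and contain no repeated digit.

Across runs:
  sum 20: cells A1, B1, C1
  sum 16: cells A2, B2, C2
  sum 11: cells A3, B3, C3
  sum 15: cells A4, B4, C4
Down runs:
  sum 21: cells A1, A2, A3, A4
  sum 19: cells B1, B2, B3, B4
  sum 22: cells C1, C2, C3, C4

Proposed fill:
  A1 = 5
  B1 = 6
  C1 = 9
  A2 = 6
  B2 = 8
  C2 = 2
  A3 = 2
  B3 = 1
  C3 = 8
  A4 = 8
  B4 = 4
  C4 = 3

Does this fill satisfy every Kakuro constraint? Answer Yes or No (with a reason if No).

Across: 5+6+9=20; 6+8+2=16; 2+1+8=11; 8+4+3=15. Down: 5+6+2+8=21; 6+8+1+4=19; 9+2+8+3=22. No digit repeats within any run.

Yes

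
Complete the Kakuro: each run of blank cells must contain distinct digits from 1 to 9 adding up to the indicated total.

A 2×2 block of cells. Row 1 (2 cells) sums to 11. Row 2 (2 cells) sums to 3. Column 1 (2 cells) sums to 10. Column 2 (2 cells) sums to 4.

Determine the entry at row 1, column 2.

3 in 2 cells must be {1,2}; 4 in 2 cells must be {1,3}.
The 11 across and the 4 down share only 3, so (1,2) = 3.
(2,2) = 4 − 3 = 1 completes the 4 down.
(1,1) = 11 − 3 = 8 completes the 11 across.
(2,1) = 3 − 1 = 2 completes the 3 across.

3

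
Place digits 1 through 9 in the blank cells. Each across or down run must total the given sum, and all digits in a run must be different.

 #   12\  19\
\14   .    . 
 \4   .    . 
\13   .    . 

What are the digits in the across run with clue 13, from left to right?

6 7

4 in 2 cells must be {1,3}.
The 4 across and the 19 down share only 3, so R2C2 = 3.
Given what's placed, R1C2 must be 9 to fit the 14 across and 19 down.
R2C1 = 4 − 3 = 1 completes the 4 across.
R3C2 = 19 − 12 = 7 completes the 19 down.
R1C1 = 14 − 9 = 5 completes the 14 across.
R3C1 = 13 − 7 = 6 completes the 13 across.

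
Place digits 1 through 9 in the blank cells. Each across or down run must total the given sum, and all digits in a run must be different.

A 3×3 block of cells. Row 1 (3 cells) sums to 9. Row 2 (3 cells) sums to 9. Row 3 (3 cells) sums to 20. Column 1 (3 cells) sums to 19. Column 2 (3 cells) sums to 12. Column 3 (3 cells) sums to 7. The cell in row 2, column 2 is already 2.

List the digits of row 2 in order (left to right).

6, 2, 1

7 in 3 cells must be {1,2,4}.
(3,3) = 4: only digit in both the 20-across and 7-down candidate sets.
Given what's placed, (2,3) must be 1 to fit the 9 across and 7 down.
(1,3) = 7 − 5 = 2 completes the 7 down.
(2,1) = 9 − 3 = 6 completes the 9 across.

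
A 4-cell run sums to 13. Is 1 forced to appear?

Every partition of 13 into 4 distinct digits includes 1: {1,2,3,7}, {1,2,4,6}, {1,3,4,5}.

Yes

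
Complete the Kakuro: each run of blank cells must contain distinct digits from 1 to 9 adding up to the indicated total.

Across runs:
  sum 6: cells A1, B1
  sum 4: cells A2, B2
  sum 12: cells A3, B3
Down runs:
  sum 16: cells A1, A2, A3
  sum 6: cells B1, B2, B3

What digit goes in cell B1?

4 in 2 cells must be {1,3}; 6 in 3 cells must be {1,2,3}.
The 12 across and the 6 down share only 3, so B3 = 3.
Given what's placed, B2 must be 1 to fit the 4 across and 6 down.
A3 = 12 − 3 = 9 completes the 12 across.
B1 = 6 − 4 = 2 completes the 6 down.
A2 = 4 − 1 = 3 completes the 4 across.
A1 = 6 − 2 = 4 completes the 6 across.

2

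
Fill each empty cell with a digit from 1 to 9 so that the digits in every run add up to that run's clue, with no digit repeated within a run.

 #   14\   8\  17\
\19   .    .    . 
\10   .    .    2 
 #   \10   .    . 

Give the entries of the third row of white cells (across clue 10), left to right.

1 9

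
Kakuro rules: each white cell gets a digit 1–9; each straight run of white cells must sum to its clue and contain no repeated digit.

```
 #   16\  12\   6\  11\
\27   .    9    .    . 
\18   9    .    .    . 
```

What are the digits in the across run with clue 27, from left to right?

16 in 2 cells must be {7,9}.
R1C1 = 16 − 9 = 7 completes the 16 down.
Given what's placed, R1C3 must be 5 to fit the 27 across and 6 down.
R1C4 = 27 − 21 = 6 completes the 27 across.
R2C2 = 12 − 9 = 3 completes the 12 down.
R2C3 = 6 − 5 = 1 completes the 6 down.
R2C4 = 18 − 13 = 5 completes the 18 across.

7 9 5 6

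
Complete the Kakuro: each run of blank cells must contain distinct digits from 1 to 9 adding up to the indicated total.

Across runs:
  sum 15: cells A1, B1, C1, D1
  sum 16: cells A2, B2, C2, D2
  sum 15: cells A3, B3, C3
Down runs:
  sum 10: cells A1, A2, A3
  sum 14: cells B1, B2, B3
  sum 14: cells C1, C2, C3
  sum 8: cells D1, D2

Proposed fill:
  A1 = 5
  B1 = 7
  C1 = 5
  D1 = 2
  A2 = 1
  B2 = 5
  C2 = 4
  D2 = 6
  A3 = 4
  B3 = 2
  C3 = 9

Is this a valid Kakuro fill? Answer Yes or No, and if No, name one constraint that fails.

No — the across run A1–D1 sums to 19, not 15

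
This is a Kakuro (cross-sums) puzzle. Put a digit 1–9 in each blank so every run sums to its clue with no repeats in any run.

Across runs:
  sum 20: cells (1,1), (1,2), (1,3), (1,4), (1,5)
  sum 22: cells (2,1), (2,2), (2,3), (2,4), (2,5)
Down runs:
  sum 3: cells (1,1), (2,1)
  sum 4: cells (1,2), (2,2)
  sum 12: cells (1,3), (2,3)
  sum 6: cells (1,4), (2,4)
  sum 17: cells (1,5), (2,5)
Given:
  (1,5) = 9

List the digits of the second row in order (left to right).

2 1 7 4 8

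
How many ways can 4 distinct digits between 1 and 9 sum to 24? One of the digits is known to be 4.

3

4 distinct digits from 1–9 sum between 10 and 30.
Keeping only sets containing 4.
Enumerating: {3,4,8,9}, {4,5,6,9}, {4,5,7,8}.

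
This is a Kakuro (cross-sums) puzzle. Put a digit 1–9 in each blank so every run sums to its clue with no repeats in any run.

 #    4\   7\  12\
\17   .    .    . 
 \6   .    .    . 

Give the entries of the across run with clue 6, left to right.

1 2 3

6 in 3 cells must be {1,2,3}; 4 in 2 cells must be {1,3}.
The 6 across and the 12 down share only 3, so R2C3 = 3.
R1C3 = 12 − 3 = 9 completes the 12 down.
Given what's placed, R2C1 must be 1 to fit the 6 across and 4 down.
R2C2 = 6 − 4 = 2 completes the 6 across.
R1C1 = 4 − 1 = 3 completes the 4 down.
R1C2 = 17 − 12 = 5 completes the 17 across.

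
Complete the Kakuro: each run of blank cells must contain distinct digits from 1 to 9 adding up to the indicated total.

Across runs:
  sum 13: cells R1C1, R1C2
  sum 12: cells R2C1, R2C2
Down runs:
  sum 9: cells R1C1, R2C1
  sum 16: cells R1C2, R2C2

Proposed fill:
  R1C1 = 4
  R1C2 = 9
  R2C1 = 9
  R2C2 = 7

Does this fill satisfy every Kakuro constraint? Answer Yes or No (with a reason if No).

No — the down run R1C1–R2C1 sums to 13, not 9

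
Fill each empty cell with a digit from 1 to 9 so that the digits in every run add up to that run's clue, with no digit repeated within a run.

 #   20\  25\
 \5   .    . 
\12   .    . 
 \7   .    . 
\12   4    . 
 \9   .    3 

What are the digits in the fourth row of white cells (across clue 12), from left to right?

4, 8

R4C2 = 12 − 4 = 8 completes the 12 across.
R5C1 = 9 − 3 = 6 completes the 9 across.
Nothing is forced directly, so branch on R1C1, whose candidates are 1 or 2 or 3. If R1C1 = 1: that forces R1C2 = 4, R2C1 = 7, after which R2C2 would have to be in {5} for the 12 across but in {1,9} for the 25 down — contradiction. If R1C1 = 2: then R1C2 would have to be in {3} for the 5 across but in {1,2,4,5,6,7,9} for the 25 down — contradiction. So R1C1 = 3.
R1C2 = 5 − 3 = 2 completes the 5 across.
R2C1 = 5: the only remaining digit allowed by both the 12 across and the 20 down.
R2C2 = 12 − 5 = 7 completes the 12 across.
R3C1 = 20 − 18 = 2 completes the 20 down.
R3C2 = 7 − 2 = 5 completes the 7 across.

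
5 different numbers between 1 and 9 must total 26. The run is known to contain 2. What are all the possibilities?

{1,2,6,8,9}; {2,3,4,8,9}; {2,3,5,7,9}; {2,3,6,7,8}; {2,4,5,6,9}; {2,4,5,7,8}

5 distinct digits from 1–9 sum between 15 and 35.
Keeping only sets containing 2.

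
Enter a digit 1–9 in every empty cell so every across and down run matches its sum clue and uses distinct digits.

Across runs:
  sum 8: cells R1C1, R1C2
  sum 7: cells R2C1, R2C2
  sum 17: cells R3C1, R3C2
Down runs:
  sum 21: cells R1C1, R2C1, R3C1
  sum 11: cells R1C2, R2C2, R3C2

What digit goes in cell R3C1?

17 in 2 cells must be {8,9}.
The 17 across and the 11 down share only 8, so R3C2 = 8.
R3C1 = 17 − 8 = 9 completes the 17 across.
Nothing is forced directly, so branch on R1C1, whose candidates are 5 or 7. If R1C1 = 5: then R1C2 would have to be in {3} for the 8 across but in {1,2} for the 11 down — contradiction. So R1C1 = 7.
R1C2 = 8 − 7 = 1 completes the 8 across.
R2C1 = 21 − 16 = 5 completes the 21 down.
R2C2 = 7 − 5 = 2 completes the 7 across.

9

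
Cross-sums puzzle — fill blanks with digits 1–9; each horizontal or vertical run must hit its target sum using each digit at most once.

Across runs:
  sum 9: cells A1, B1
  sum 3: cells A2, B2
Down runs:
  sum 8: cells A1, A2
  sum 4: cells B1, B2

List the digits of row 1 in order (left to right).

3 in 2 cells must be {1,2}; 4 in 2 cells must be {1,3}.
The 3 across and the 4 down share only 1, so B2 = 1.
B1 = 4 − 1 = 3 completes the 4 down.
A2 = 3 − 1 = 2 completes the 3 across.
A1 = 9 − 3 = 6 completes the 9 across.

6 3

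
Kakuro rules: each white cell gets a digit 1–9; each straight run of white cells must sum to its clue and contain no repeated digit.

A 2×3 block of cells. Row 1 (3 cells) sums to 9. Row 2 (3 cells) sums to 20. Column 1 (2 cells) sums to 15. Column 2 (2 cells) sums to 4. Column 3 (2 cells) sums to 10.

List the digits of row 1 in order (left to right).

4 in 2 cells must be {1,3}.
The 9 across and the 15 down share only 6, so (1,1) = 6.
Given what's placed, (1,2) must be 1 to fit the 9 across and 4 down.
(1,3) = 9 − 7 = 2 completes the 9 across.
(2,1) = 15 − 6 = 9 completes the 15 down.
(2,2) = 4 − 1 = 3 completes the 4 down.
(2,3) = 20 − 12 = 8 completes the 20 across.

6, 1, 2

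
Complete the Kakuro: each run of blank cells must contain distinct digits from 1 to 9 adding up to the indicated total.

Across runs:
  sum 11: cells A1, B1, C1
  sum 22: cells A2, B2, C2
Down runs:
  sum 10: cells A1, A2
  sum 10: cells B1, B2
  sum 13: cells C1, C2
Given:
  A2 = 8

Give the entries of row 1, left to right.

2, 1, 8

A1 = 10 − 8 = 2 completes the 10 down.
Given what's placed, B2 must be 9 to fit the 22 across and 10 down.
C2 = 22 − 17 = 5 completes the 22 across.
B1 = 10 − 9 = 1 completes the 10 down.
C1 = 11 − 3 = 8 completes the 11 across.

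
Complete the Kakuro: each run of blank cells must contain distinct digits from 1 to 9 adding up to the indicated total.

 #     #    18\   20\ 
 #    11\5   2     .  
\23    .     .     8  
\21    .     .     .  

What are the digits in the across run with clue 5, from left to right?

23 in 3 cells must be {6,8,9}.
R1C3 = 5 − 2 = 3 completes the 5 across.
R2C2 = 9: the only remaining digit allowed by both the 23 across and the 18 down.
R3C2 = 18 − 11 = 7 completes the 18 down.
R3C3 = 20 − 11 = 9 completes the 20 down.
R2C1 = 23 − 17 = 6 completes the 23 across.
R3C1 = 21 − 16 = 5 completes the 21 across.

2, 3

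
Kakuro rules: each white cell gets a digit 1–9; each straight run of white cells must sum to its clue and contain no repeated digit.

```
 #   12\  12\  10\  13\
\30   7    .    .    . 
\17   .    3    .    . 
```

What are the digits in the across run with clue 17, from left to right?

5 3 2 7

30 in 4 cells must be {6,7,8,9}.
R1C2 = 12 − 3 = 9 completes the 12 down.
R2C1 = 12 − 7 = 5 completes the 12 down.
Nothing is forced directly, so branch on R2C4, whose candidates are 7 or 8. If R2C4 = 8: then R1C4 would have to be in {6,8} for the 30 across but in {5} for the 13 down — contradiction. So R2C4 = 7.
R1C4 = 13 − 7 = 6 completes the 13 down.
R2C3 = 17 − 15 = 2 completes the 17 across.
R1C3 = 30 − 22 = 8 completes the 30 across.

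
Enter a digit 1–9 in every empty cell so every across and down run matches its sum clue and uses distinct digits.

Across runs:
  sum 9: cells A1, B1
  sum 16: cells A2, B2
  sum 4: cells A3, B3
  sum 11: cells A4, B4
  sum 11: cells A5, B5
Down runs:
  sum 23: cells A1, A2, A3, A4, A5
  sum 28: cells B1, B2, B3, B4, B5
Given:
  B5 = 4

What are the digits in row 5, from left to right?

7 4

16 in 2 cells must be {7,9}; 4 in 2 cells must be {1,3}.
A5 = 11 − 4 = 7 completes the 11 across.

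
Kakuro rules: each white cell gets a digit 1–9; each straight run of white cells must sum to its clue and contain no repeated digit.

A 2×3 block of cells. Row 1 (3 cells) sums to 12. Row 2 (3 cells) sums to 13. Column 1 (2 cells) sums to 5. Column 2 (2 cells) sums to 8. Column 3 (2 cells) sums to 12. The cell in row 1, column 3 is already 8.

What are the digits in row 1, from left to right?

(2,3) = 12 − 8 = 4 completes the 12 down.
Nothing is forced directly, so branch on (1,1), whose candidates are 1 or 3. If (1,1) = 1: that forces (1,2) = 3, after which (2,1) would have to be in {1,2,3,6,7,8} for the 13 across but in {4} for the 5 down — contradiction. So (1,1) = 3.
(1,2) = 12 − 11 = 1 completes the 12 across.
(2,1) = 5 − 3 = 2 completes the 5 down.
(2,2) = 13 − 6 = 7 completes the 13 across.

3 1 8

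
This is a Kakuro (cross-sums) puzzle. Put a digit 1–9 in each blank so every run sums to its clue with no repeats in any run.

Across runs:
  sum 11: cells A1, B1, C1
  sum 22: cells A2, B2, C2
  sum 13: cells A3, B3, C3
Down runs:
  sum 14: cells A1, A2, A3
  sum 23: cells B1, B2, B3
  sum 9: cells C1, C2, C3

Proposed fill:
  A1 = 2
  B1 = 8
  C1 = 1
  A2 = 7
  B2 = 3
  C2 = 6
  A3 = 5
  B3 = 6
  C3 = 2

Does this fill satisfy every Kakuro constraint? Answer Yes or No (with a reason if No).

No — the down run B1–B3 sums to 17, not 23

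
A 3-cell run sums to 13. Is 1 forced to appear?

Counterexample: {2,3,8} sums to 13 without using 1.

No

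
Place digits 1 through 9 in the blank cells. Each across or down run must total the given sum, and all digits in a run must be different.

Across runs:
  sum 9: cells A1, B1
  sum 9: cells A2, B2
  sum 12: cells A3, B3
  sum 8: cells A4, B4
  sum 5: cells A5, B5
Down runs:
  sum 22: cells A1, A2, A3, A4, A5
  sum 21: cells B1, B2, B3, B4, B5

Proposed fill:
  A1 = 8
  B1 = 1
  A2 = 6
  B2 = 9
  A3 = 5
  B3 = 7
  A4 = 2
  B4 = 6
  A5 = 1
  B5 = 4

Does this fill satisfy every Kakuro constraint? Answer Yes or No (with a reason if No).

No — the across run A2–B2 sums to 15, not 9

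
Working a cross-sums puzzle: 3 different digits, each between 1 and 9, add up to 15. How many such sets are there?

8

3 distinct digits from 1–9 sum between 6 and 24.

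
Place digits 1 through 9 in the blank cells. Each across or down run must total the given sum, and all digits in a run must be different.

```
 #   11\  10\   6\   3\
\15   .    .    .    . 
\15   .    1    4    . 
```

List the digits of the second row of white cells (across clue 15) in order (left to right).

8 1 4 2

3 in 2 cells must be {1,2}.
R1C2 = 10 − 1 = 9 completes the 10 down.
R1C3 = 6 − 4 = 2 completes the 6 down.
R1C4 = 1: the only remaining digit allowed by both the 15 across and the 3 down.
R2C4 = 3 − 1 = 2 completes the 3 down.
R1C1 = 15 − 12 = 3 completes the 15 across.
R2C1 = 15 − 7 = 8 completes the 15 across.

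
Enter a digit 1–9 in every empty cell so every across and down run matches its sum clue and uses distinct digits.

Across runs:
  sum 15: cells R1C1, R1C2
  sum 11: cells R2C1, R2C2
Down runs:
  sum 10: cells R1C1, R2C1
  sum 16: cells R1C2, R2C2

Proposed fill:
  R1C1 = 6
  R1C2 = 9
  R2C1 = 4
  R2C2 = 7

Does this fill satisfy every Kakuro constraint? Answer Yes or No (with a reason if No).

Yes

Across: 6+9=15; 4+7=11. Down: 6+4=10; 9+7=16. No digit repeats within any run.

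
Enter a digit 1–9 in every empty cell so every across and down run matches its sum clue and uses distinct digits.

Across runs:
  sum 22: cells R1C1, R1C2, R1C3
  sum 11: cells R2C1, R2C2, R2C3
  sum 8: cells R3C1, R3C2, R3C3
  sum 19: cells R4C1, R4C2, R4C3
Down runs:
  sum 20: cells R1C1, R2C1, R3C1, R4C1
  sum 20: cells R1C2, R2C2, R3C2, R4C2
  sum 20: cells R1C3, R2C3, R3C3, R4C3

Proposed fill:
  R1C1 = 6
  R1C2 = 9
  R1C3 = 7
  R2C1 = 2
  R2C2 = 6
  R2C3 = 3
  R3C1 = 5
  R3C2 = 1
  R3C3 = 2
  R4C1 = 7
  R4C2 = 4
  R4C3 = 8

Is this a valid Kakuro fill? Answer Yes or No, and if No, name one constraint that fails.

Yes

Across: 6+9+7=22; 2+6+3=11; 5+1+2=8; 7+4+8=19. Down: 6+2+5+7=20; 9+6+1+4=20; 7+3+2+8=20. No digit repeats within any run.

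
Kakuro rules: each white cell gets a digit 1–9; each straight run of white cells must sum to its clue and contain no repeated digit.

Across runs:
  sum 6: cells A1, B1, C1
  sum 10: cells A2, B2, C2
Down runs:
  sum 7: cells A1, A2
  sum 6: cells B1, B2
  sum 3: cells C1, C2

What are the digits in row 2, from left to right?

6 in 3 cells must be {1,2,3}; 3 in 2 cells must be {1,2}.
Nothing is forced directly, so branch on B1, whose candidates are 1 or 2. If B1 = 2: that forces C1 = 1, B2 = 4, after which C2 would have to be in {1,5} for the 10 across but in {2} for the 3 down — contradiction. So B1 = 1.
Given what's placed, C1 must be 2 to fit the 6 across and 3 down.
B2 = 6 − 1 = 5 completes the 6 down.
C2 = 3 − 2 = 1 completes the 3 down.
A1 = 6 − 3 = 3 completes the 6 across.
A2 = 10 − 6 = 4 completes the 10 across.

4 5 1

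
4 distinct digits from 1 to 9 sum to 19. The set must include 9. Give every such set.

{1,2,7,9}; {1,3,6,9}; {1,4,5,9}; {2,3,5,9}

4 distinct digits from 1–9 sum between 10 and 30.
Keeping only sets containing 9.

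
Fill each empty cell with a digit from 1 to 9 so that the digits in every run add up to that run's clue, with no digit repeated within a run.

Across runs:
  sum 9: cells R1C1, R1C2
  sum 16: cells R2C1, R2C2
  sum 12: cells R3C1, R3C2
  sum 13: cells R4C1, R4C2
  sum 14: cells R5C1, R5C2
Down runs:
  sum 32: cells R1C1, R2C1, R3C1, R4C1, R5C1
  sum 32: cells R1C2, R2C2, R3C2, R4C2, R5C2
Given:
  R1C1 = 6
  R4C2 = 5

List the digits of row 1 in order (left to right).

6 3

16 in 2 cells must be {7,9}.
R1C2 = 9 − 6 = 3 completes the 9 across.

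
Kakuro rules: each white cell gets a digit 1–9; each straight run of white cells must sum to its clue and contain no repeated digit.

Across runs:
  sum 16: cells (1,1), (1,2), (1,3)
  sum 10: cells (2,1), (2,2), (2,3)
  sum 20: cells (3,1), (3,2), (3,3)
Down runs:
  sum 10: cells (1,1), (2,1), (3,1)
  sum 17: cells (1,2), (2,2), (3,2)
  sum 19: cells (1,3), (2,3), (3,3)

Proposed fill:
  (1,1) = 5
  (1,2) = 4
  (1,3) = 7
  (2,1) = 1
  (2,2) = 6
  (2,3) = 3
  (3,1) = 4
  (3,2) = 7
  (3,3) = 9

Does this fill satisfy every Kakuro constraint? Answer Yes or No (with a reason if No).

Yes

Across: 5+4+7=16; 1+6+3=10; 4+7+9=20. Down: 5+1+4=10; 4+6+7=17; 7+3+9=19. No digit repeats within any run.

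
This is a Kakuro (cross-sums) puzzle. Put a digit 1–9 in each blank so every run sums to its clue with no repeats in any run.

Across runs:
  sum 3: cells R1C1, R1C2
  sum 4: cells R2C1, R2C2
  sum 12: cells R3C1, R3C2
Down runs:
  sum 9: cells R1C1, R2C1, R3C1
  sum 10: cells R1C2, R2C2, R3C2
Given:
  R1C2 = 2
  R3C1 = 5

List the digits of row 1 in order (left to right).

1, 2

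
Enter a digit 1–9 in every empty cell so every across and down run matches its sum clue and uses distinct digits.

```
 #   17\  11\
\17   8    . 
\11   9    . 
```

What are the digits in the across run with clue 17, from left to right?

8, 9

17 in 2 cells must be {8,9}.
R1C2 = 17 − 8 = 9 completes the 17 across.
R2C2 = 11 − 9 = 2 completes the 11 across.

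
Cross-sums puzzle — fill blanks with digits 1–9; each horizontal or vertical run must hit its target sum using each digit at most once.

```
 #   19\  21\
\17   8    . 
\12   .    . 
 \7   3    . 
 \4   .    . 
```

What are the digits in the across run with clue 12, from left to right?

7, 5

17 in 2 cells must be {8,9}; 4 in 2 cells must be {1,3}.
R1C2 = 17 − 8 = 9 completes the 17 across.
R2C1 = 7: the only remaining digit allowed by both the 12 across and the 19 down.
R2C2 = 12 − 7 = 5 completes the 12 across.
R3C2 = 7 − 3 = 4 completes the 7 across.
R4C1 = 19 − 18 = 1 completes the 19 down.
R4C2 = 4 − 1 = 3 completes the 4 across.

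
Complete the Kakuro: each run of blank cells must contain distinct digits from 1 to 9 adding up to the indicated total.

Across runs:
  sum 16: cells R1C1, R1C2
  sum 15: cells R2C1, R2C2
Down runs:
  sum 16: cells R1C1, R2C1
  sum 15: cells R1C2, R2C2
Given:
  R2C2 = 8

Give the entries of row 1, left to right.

9, 7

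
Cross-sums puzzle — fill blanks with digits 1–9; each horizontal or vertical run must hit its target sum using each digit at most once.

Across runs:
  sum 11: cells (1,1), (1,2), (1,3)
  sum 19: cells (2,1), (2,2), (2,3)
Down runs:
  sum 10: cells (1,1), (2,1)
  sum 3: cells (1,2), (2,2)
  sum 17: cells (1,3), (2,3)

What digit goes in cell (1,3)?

8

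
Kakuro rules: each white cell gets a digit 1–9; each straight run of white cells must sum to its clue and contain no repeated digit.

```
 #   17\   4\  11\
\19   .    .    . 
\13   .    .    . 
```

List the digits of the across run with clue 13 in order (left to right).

8 1 4

17 in 2 cells must be {8,9}; 4 in 2 cells must be {1,3}.
The 19 across and the 4 down share only 3, so R1C2 = 3.
R2C2 = 4 − 3 = 1 completes the 4 down.
Given what's placed, R1C1 must be 9 to fit the 19 across and 17 down.
R1C3 = 19 − 12 = 7 completes the 19 across.
R2C1 = 17 − 9 = 8 completes the 17 down.
R2C3 = 13 − 9 = 4 completes the 13 across.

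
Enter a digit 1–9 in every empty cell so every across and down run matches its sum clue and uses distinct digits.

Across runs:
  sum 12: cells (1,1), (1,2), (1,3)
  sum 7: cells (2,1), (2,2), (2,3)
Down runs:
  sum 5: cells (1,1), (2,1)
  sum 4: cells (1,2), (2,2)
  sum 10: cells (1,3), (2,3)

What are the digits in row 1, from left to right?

7 in 3 cells must be {1,2,4}; 4 in 2 cells must be {1,3}.
The 7 across and the 4 down share only 1, so (2,2) = 1.
(1,2) = 4 − 1 = 3 completes the 4 down.
Nothing is forced directly, so branch on (2,1), whose candidates are 2 or 4. If (2,1) = 2: then (1,1) would have to be in {1,2,4,5,7,8} for the 12 across but in {3} for the 5 down — contradiction. So (2,1) = 4.
(1,1) = 5 − 4 = 1 completes the 5 down.
(1,3) = 12 − 4 = 8 completes the 12 across.
(2,3) = 7 − 5 = 2 completes the 7 across.

1, 3, 8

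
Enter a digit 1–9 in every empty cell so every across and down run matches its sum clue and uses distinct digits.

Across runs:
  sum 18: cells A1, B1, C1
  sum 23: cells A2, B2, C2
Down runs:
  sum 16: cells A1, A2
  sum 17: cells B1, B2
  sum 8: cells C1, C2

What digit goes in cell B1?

9

23 in 3 cells must be {6,8,9}; 16 in 2 cells must be {7,9}; 17 in 2 cells must be {8,9}.
The 23 across and the 16 down share only 9, so A2 = 9.
Given what's placed, B2 must be 8 to fit the 23 across and 17 down.
C2 = 23 − 17 = 6 completes the 23 across.
A1 = 16 − 9 = 7 completes the 16 down.
B1 = 17 − 8 = 9 completes the 17 down.
C1 = 18 − 16 = 2 completes the 18 across.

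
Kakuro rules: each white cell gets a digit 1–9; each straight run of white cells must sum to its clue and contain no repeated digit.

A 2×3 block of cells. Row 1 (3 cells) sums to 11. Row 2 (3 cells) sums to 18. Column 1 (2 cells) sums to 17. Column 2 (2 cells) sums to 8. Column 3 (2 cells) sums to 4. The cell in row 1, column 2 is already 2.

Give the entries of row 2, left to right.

9 6 3

17 in 2 cells must be {8,9}; 4 in 2 cells must be {1,3}.
Given what's placed, (1,1) must be 8 to fit the 11 across and 17 down.
(1,3) = 11 − 10 = 1 completes the 11 across.
(2,1) = 17 − 8 = 9 completes the 17 down.
(2,2) = 8 − 2 = 6 completes the 8 down.
(2,3) = 18 − 15 = 3 completes the 18 across.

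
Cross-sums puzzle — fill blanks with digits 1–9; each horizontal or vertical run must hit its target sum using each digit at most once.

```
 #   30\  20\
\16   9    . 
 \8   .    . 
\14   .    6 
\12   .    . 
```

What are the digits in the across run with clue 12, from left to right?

7 5

16 in 2 cells must be {7,9}; 30 in 4 cells must be {6,7,8,9}.
R1C2 = 16 − 9 = 7 completes the 16 across.
R3C1 = 14 − 6 = 8 completes the 14 across.
Given what's placed, R4C1 must be 7 to fit the 12 across and 30 down.
R4C2 = 12 − 7 = 5 completes the 12 across.
R2C1 = 30 − 24 = 6 completes the 30 down.
R2C2 = 8 − 6 = 2 completes the 8 across.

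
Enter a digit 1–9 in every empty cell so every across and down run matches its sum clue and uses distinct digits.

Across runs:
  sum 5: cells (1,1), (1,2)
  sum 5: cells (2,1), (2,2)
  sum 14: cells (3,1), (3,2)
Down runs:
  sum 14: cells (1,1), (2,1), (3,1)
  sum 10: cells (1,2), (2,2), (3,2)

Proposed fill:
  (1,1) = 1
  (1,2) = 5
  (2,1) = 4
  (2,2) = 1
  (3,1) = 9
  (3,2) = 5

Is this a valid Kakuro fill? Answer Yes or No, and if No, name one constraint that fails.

No — the down run (1,2)–(3,2) sums to 11, not 10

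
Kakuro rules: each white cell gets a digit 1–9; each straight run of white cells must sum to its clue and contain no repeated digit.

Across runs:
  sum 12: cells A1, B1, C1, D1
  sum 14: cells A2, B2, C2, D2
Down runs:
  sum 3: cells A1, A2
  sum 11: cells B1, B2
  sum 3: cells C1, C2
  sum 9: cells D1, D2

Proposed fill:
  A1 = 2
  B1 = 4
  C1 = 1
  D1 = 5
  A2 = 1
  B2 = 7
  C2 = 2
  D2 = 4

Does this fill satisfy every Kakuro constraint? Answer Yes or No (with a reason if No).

Yes

Across: 2+4+1+5=12; 1+7+2+4=14. Down: 2+1=3; 4+7=11; 1+2=3; 5+4=9. No digit repeats within any run.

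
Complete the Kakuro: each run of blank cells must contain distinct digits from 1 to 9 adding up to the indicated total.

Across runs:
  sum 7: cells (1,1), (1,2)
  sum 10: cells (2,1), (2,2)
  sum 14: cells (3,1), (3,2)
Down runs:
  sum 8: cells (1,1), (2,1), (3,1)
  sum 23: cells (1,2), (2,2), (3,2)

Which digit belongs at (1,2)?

6

23 in 3 cells must be {6,8,9}.
The 7 across and the 23 down share only 6, so (1,2) = 6.
The 14 across and the 8 down share only 5, so (3,1) = 5.
(3,2) = 14 − 5 = 9 completes the 14 across.
(1,1) = 7 − 6 = 1 completes the 7 across.
(2,1) = 8 − 6 = 2 completes the 8 down.
(2,2) = 10 − 2 = 8 completes the 10 across.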